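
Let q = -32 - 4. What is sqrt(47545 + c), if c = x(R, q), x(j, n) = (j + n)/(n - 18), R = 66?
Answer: 10*sqrt(4279)/3 ≈ 218.05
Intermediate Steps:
q = -36
x(j, n) = (j + n)/(-18 + n)
c = -5/9 (c = (66 - 36)/(-18 - 36) = 30/(-54) = -1/54*30 = -5/9 ≈ -0.55556)
sqrt(47545 + c) = sqrt(47545 - 5/9) = sqrt(427900/9) = 10*sqrt(4279)/3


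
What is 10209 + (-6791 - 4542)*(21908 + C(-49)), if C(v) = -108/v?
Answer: -1738086937/7 ≈ -2.4830e+8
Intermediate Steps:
10209 + (-6791 - 4542)*(21908 + C(-49)) = 10209 + (-6791 - 4542)*(21908 - 108/(-49)) = 10209 - 11333*(21908 - 108*(-1/49)) = 10209 - 11333*(21908 + 108/49) = 10209 - 11333*1073600/49 = 10209 - 1738158400/7 = -1738086937/7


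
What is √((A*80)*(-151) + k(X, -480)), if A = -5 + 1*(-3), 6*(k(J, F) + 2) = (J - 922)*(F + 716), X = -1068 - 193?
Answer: 8*√1515/3 ≈ 103.79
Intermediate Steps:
X = -1261
k(J, F) = -2 + (-922 + J)*(716 + F)/6 (k(J, F) = -2 + ((J - 922)*(F + 716))/6 = -2 + ((-922 + J)*(716 + F))/6 = -2 + (-922 + J)*(716 + F)/6)
A = -8 (A = -5 - 3 = -8)
√((A*80)*(-151) + k(X, -480)) = √(-8*80*(-151) + (-330082/3 - 461/3*(-480) + (358/3)*(-1261) + (⅙)*(-480)*(-1261))) = √(-640*(-151) + (-330082/3 + 73760 - 451438/3 + 100880)) = √(96640 - 257600/3) = √(32320/3) = 8*√1515/3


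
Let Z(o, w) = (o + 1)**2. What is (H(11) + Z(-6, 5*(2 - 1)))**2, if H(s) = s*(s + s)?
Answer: 71289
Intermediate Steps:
H(s) = 2*s**2 (H(s) = s*(2*s) = 2*s**2)
Z(o, w) = (1 + o)**2
(H(11) + Z(-6, 5*(2 - 1)))**2 = (2*11**2 + (1 - 6)**2)**2 = (2*121 + (-5)**2)**2 = (242 + 25)**2 = 267**2 = 71289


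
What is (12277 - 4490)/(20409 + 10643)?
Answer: 7787/31052 ≈ 0.25077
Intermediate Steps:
(12277 - 4490)/(20409 + 10643) = 7787/31052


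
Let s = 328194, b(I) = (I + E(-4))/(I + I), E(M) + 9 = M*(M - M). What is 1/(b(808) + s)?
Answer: 1616/530362303 ≈ 3.0470e-6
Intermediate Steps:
E(M) = -9 (E(M) = -9 + M*(M - M) = -9 + M*0 = -9 + 0 = -9)
b(I) = (-9 + I)/(2*I) (b(I) = (I - 9)/(I + I) = (-9 + I)/((2*I)) = (-9 + I)*(1/(2*I)) = (-9 + I)/(2*I))
1/(b(808) + s) = 1/((1/2)*(-9 + 808)/808 + 328194) = 1/((1/2)*(1/808)*799 + 328194) = 1/(799/1616 + 328194) = 1/(530362303/1616) = 1616/530362303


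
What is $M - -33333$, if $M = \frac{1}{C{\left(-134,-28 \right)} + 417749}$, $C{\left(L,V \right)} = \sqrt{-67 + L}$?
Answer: $\frac{5817082735742015}{174514227202} - \frac{i \sqrt{201}}{174514227202} \approx 33333.0 - 8.1239 \cdot 10^{-11} i$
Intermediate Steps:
$M = \frac{1}{417749 + i \sqrt{201}}$ ($M = \frac{1}{\sqrt{-67 - 134} + 417749} = \frac{1}{\sqrt{-201} + 417749} = \frac{1}{i \sqrt{201} + 417749} = \frac{1}{417749 + i \sqrt{201}} \approx 2.3938 \cdot 10^{-6} - 8.1 \cdot 10^{-11} i$)
$M - -33333 = \left(\frac{417749}{174514227202} - \frac{i \sqrt{201}}{174514227202}\right) - -33333 = \left(\frac{417749}{174514227202} - \frac{i \sqrt{201}}{174514227202}\right) + \left(33460 - 127\right) = \left(\frac{417749}{174514227202} - \frac{i \sqrt{201}}{174514227202}\right) + 33333 = \frac{5817082735742015}{174514227202} - \frac{i \sqrt{201}}{174514227202}$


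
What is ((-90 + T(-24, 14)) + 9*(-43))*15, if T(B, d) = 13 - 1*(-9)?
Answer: -6825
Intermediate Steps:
T(B, d) = 22 (T(B, d) = 13 + 9 = 22)
((-90 + T(-24, 14)) + 9*(-43))*15 = ((-90 + 22) + 9*(-43))*15 = (-68 - 387)*15 = -455*15 = -6825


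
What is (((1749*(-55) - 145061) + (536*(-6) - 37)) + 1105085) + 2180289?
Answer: 3040865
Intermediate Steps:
(((1749*(-55) - 145061) + (536*(-6) - 37)) + 1105085) + 2180289 = (((-96195 - 145061) + (-3216 - 37)) + 1105085) + 2180289 = ((-241256 - 3253) + 1105085) + 2180289 = (-244509 + 1105085) + 2180289 = 860576 + 2180289 = 3040865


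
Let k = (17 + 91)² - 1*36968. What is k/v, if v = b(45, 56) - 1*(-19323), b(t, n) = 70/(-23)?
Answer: -581992/444359 ≈ -1.3097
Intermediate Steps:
b(t, n) = -70/23 (b(t, n) = 70*(-1/23) = -70/23)
v = 444359/23 (v = -70/23 - 1*(-19323) = -70/23 + 19323 = 444359/23 ≈ 19320.)
k = -25304 (k = 108² - 36968 = 11664 - 36968 = -25304)
k/v = -25304/444359/23 = -25304*23/444359 = -581992/444359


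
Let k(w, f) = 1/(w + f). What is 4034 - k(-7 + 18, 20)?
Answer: 125053/31 ≈ 4034.0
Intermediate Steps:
k(w, f) = 1/(f + w)
4034 - k(-7 + 18, 20) = 4034 - 1/(20 + (-7 + 18)) = 4034 - 1/(20 + 11) = 4034 - 1/31 = 125053/31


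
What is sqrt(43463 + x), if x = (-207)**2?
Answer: 2*sqrt(21578) ≈ 293.79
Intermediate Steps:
x = 42849
sqrt(43463 + x) = sqrt(43463 + 42849) = sqrt(86312) = 2*sqrt(21578)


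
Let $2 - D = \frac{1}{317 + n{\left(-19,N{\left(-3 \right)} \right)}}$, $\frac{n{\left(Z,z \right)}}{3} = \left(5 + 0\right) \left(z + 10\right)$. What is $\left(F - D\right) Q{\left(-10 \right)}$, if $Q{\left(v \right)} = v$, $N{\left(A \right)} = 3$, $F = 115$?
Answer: $- \frac{289285}{256} \approx -1130.0$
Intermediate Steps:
$n{\left(Z,z \right)} = 150 + 15 z$ ($n{\left(Z,z \right)} = 3 \left(5 + 0\right) \left(z + 10\right) = 3 \cdot 5 \left(10 + z\right) = 3 \left(50 + 5 z\right) = 150 + 15 z$)
$D = \frac{1023}{512}$ ($D = 2 - \frac{1}{317 + \left(150 + 15 \cdot 3\right)} = 2 - \frac{1}{317 + \left(150 + 45\right)} = 2 - \frac{1}{317 + 195} = 2 - \frac{1}{512} = \frac{1023}{512} \approx 1.998$)
$\left(F - D\right) Q{\left(-10 \right)} = \left(115 - \frac{1023}{512}\right) \left(-10\right) = \frac{57857}{512} \left(-10\right) = - \frac{289285}{256}$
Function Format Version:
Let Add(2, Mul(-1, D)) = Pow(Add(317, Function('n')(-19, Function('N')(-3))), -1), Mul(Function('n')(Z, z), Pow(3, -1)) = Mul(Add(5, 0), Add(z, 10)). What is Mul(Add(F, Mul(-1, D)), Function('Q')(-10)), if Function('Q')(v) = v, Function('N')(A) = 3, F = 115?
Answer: Rational(-289285, 256) ≈ -1130.0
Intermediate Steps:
Function('n')(Z, z) = Add(150, Mul(15, z)) (Function('n')(Z, z) = Mul(3, Mul(Add(5, 0), Add(z, 10))) = Mul(3, Mul(5, Add(10, z))) = Mul(3, Add(50, Mul(5, z))) = Add(150, Mul(15, z)))
D = Rational(1023, 512) (D = Add(2, Mul(-1, Pow(Add(317, Add(150, Mul(15, 3))), -1))) = Add(2, Mul(-1, Pow(Add(317, Add(150, 45)), -1))) = Add(2, Mul(-1, Pow(Add(317, 195), -1))) = Add(2, Mul(-1, Pow(512, -1))) = Add(2, Mul(-1, Rational(1, 512))) = Add(2, Rational(-1, 512)) = Rational(1023, 512) ≈ 1.9980)
Mul(Add(F, Mul(-1, D)), Function('Q')(-10)) = Mul(Add(115, Mul(-1, Rational(1023, 512))), -10) = Mul(Add(115, Rational(-1023, 512)), -10) = Mul(Rational(57857, 512), -10) = Rational(-289285, 256)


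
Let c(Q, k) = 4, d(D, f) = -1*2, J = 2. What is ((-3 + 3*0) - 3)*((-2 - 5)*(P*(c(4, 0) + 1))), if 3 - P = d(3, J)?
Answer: 1050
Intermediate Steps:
d(D, f) = -2
P = 5 (P = 3 - 1*(-2) = 3 + 2 = 5)
((-3 + 3*0) - 3)*((-2 - 5)*(P*(c(4, 0) + 1))) = ((-3 + 3*0) - 3)*((-2 - 5)*(5*(4 + 1))) = ((-3 + 0) - 3)*(-35*5) = (-3 - 3)*(-7*25) = -6*(-175) = 1050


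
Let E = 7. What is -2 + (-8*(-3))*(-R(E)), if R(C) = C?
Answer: -170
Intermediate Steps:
-2 + (-8*(-3))*(-R(E)) = -2 + (-8*(-3))*(-1*7) = -2 + 24*(-7) = -2 - 168 = -170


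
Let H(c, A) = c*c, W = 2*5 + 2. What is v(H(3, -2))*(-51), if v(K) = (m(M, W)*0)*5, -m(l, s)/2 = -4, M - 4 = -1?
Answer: 0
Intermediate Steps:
W = 12 (W = 10 + 2 = 12)
M = 3 (M = 4 - 1 = 3)
m(l, s) = 8 (m(l, s) = -2*(-4) = 8)
H(c, A) = c²
v(K) = 0 (v(K) = (8*0)*5 = 0*5 = 0)
v(H(3, -2))*(-51) = 0*(-51) = 0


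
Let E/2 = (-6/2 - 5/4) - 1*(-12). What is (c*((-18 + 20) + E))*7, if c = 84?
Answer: 10290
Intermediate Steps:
E = 31/2 (E = 2*((-6/2 - 5/4) - 1*(-12)) = 2*((-6*½ - 5*¼) + 12) = 2*((-3 - 5/4) + 12) = 2*(-17/4 + 12) = 2*(31/4) = 31/2 ≈ 15.500)
(c*((-18 + 20) + E))*7 = (84*((-18 + 20) + 31/2))*7 = (84*(2 + 31/2))*7 = (84*(35/2))*7 = 1470*7 = 10290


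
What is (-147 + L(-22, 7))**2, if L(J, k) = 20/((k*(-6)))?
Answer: 9591409/441 ≈ 21749.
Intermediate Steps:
L(J, k) = -10/(3*k) (L(J, k) = 20/((-6*k)) = 20*(-1/(6*k)) = -10/(3*k))
(-147 + L(-22, 7))**2 = (-147 - 10/3/7)**2 = (-147 - 10/3*1/7)**2 = (-147 - 10/21)**2 = (-3097/21)**2 = 9591409/441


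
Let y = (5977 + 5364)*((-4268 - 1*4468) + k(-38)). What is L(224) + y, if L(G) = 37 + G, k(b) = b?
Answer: -99505673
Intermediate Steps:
y = -99505934 (y = (5977 + 5364)*((-4268 - 1*4468) - 38) = 11341*((-4268 - 4468) - 38) = 11341*(-8736 - 38) = 11341*(-8774) = -99505934)
L(224) + y = (37 + 224) - 99505934 = 261 - 99505934 = -99505673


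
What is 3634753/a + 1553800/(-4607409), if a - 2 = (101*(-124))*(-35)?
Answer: 5355232628459/673206958626 ≈ 7.9548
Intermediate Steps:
a = 438342 (a = 2 + (101*(-124))*(-35) = 2 - 12524*(-35) = 2 + 438340 = 438342)
3634753/a + 1553800/(-4607409) = 3634753/438342 + 1553800/(-4607409) = 3634753*(1/438342) + 1553800*(-1/4607409) = 3634753/438342 - 1553800/4607409 = 5355232628459/673206958626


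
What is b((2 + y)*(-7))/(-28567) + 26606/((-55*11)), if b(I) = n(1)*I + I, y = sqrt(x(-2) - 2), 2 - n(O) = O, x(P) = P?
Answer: -9870606/224455 + 4*I/4081 ≈ -43.976 + 0.00098015*I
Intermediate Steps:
n(O) = 2 - O
y = 2*I (y = sqrt(-2 - 2) = sqrt(-4) = 2*I ≈ 2.0*I)
b(I) = 2*I (b(I) = (2 - 1*1)*I + I = (2 - 1)*I + I = 1*I + I = I + I = 2*I)
b((2 + y)*(-7))/(-28567) + 26606/((-55*11)) = (2*((2 + 2*I)*(-7)))/(-28567) + 26606/((-55*11)) = (2*(-14 - 14*I))*(-1/28567) + 26606/(-605) = (-28 - 28*I)*(-1/28567) + 26606*(-1/605) = (4/4081 + 4*I/4081) - 26606/605 = -9870606/224455 + 4*I/4081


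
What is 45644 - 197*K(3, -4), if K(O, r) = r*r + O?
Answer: 41901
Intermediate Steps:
K(O, r) = O + r**2 (K(O, r) = r**2 + O = O + r**2)
45644 - 197*K(3, -4) = 45644 - 197*(3 + (-4)**2) = 45644 - 197*(3 + 16) = 45644 - 197*19 = 45644 - 3743 = 41901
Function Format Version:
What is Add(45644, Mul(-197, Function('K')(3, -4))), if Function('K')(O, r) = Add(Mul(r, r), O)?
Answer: 41901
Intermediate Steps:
Function('K')(O, r) = Add(O, Pow(r, 2)) (Function('K')(O, r) = Add(Pow(r, 2), O) = Add(O, Pow(r, 2)))
Add(45644, Mul(-197, Function('K')(3, -4))) = Add(45644, Mul(-197, Add(3, Pow(-4, 2)))) = Add(45644, Mul(-197, Add(3, 16))) = Add(45644, Mul(-197, 19)) = Add(45644, -3743) = 41901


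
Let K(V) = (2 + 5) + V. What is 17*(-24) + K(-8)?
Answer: -409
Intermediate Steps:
K(V) = 7 + V
17*(-24) + K(-8) = 17*(-24) + (7 - 8) = -408 - 1 = -409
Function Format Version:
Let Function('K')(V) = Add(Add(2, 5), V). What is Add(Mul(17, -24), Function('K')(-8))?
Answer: -409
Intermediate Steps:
Function('K')(V) = Add(7, V)
Add(Mul(17, -24), Function('K')(-8)) = Add(Mul(17, -24), Add(7, -8)) = Add(-408, -1) = -409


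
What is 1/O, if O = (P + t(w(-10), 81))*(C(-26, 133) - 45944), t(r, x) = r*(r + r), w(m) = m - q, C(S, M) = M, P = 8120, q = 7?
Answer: -1/398464078 ≈ -2.5096e-9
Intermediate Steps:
w(m) = -7 + m (w(m) = m - 1*7 = m - 7 = -7 + m)
t(r, x) = 2*r**2 (t(r, x) = r*(2*r) = 2*r**2)
O = -398464078 (O = (8120 + 2*(-7 - 10)**2)*(133 - 45944) = (8120 + 2*(-17)**2)*(-45811) = (8120 + 2*289)*(-45811) = (8120 + 578)*(-45811) = 8698*(-45811) = -398464078)
1/O = 1/(-398464078) = -1/398464078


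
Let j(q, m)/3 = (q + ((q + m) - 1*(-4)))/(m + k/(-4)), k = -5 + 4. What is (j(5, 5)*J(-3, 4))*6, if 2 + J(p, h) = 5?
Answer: 1368/7 ≈ 195.43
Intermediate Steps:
k = -1
J(p, h) = 3 (J(p, h) = -2 + 5 = 3)
j(q, m) = 3*(4 + m + 2*q)/(1/4 + m) (j(q, m) = 3*((q + ((q + m) - 1*(-4)))/(m - 1/(-4))) = 3*((q + ((m + q) + 4))/(m - 1*(-1/4))) = 3*((q + (4 + m + q))/(m + 1/4)) = 3*((4 + m + 2*q)/(1/4 + m)) = 3*(4 + m + 2*q)/(1/4 + m))
(j(5, 5)*J(-3, 4))*6 = ((12*(4 + 5 + 2*5)/(1 + 4*5))*3)*6 = ((12*(4 + 5 + 10)/(1 + 20))*3)*6 = ((12*19/21)*3)*6 = ((12*(1/21)*19)*3)*6 = ((76/7)*3)*6 = (228/7)*6 = 1368/7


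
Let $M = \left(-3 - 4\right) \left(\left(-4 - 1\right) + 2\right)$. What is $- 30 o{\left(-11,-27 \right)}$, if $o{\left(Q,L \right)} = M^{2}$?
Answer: $-13230$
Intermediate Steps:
$M = 21$ ($M = - 7 \left(-5 + 2\right) = \left(-7\right) \left(-3\right) = 21$)
$o{\left(Q,L \right)} = 441$ ($o{\left(Q,L \right)} = 21^{2} = 441$)
$- 30 o{\left(-11,-27 \right)} = \left(-30\right) 441 = -13230$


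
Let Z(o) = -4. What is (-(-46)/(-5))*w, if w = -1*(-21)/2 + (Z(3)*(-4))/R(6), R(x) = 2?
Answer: -851/5 ≈ -170.20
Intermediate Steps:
w = 37/2 (w = -1*(-21)/2 - 4*(-4)/2 = 21*(1/2) + 16*(1/2) = 21/2 + 8 = 37/2 ≈ 18.500)
(-(-46)/(-5))*w = -(-46)/(-5)*(37/2) = -(-46)*(-1)/5*(37/2) = -46*1/5*(37/2) = -46/5*37/2 = -851/5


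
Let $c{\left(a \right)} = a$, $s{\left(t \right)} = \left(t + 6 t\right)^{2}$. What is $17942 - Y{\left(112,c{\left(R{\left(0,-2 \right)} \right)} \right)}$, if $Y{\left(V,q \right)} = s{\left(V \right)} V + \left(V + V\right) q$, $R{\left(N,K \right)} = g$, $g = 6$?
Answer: $-68824874$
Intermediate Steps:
$s{\left(t \right)} = 49 t^{2}$ ($s{\left(t \right)} = \left(7 t\right)^{2} = 49 t^{2}$)
$R{\left(N,K \right)} = 6$
$Y{\left(V,q \right)} = 49 V^{3} + 2 V q$ ($Y{\left(V,q \right)} = 49 V^{2} V + \left(V + V\right) q = 49 V^{3} + 2 V q$)
$17942 - Y{\left(112,c{\left(R{\left(0,-2 \right)} \right)} \right)} = 17942 - 112 \left(2 \cdot 6 + 49 \cdot 112^{2}\right) = 17942 - 112 \left(12 + 49 \cdot 12544\right) = 17942 - 112 \left(12 + 614656\right) = 17942 - 112 \cdot 614668 = 17942 - 68842816 = -68824874$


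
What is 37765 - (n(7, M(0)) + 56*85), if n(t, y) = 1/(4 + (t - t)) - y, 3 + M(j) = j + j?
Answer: 132007/4 ≈ 33002.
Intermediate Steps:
M(j) = -3 + 2*j (M(j) = -3 + (j + j) = -3 + 2*j)
n(t, y) = ¼ - y (n(t, y) = 1/(4 + 0) - y = 1/4 - y = ¼ - y)
37765 - (n(7, M(0)) + 56*85) = 37765 - ((¼ - (-3 + 2*0)) + 56*85) = 37765 - ((¼ - (-3 + 0)) + 4760) = 37765 - ((¼ - 1*(-3)) + 4760) = 37765 - ((¼ + 3) + 4760) = 37765 - (13/4 + 4760) = 37765 - 1*19053/4 = 37765 - 19053/4 = 132007/4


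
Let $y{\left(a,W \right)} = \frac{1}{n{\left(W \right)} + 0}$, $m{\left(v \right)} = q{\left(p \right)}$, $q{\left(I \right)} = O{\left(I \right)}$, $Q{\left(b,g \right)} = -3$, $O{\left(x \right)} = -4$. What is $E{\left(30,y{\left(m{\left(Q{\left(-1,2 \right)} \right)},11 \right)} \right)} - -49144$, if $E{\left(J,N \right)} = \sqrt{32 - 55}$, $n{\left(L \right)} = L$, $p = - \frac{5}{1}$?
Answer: $49144 + i \sqrt{23} \approx 49144.0 + 4.7958 i$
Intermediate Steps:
$p = -5$ ($p = \left(-5\right) 1 = -5$)
$q{\left(I \right)} = -4$
$m{\left(v \right)} = -4$
$y{\left(a,W \right)} = \frac{1}{W}$ ($y{\left(a,W \right)} = \frac{1}{W + 0} = \frac{1}{W}$)
$E{\left(J,N \right)} = i \sqrt{23}$ ($E{\left(J,N \right)} = \sqrt{-23} = i \sqrt{23}$)
$E{\left(30,y{\left(m{\left(Q{\left(-1,2 \right)} \right)},11 \right)} \right)} - -49144 = i \sqrt{23} - -49144 = i \sqrt{23} + 49144 = 49144 + i \sqrt{23}$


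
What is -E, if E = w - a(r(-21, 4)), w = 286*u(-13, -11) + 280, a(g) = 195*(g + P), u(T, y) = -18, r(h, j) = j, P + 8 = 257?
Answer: 54203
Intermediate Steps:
P = 249 (P = -8 + 257 = 249)
a(g) = 48555 + 195*g (a(g) = 195*(g + 249) = 195*(249 + g) = 48555 + 195*g)
w = -4868 (w = 286*(-18) + 280 = -5148 + 280 = -4868)
E = -54203 (E = -4868 - (48555 + 195*4) = -4868 - (48555 + 780) = -4868 - 1*49335 = -4868 - 49335 = -54203)
-E = -1*(-54203) = 54203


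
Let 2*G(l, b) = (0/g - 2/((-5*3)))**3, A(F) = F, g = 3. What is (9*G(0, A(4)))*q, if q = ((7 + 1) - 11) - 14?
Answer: -68/375 ≈ -0.18133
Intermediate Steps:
q = -17 (q = (8 - 11) - 14 = -3 - 14 = -17)
G(l, b) = 4/3375 (G(l, b) = (0/3 - 2/((-5*3)))**3/2 = (0*(1/3) - 2/(-15))**3/2 = (0 - 2*(-1/15))**3/2 = (0 + 2/15)**3/2 = (2/15)**3/2 = (1/2)*(8/3375) = 4/3375)
(9*G(0, A(4)))*q = (9*(4/3375))*(-17) = (4/375)*(-17) = -68/375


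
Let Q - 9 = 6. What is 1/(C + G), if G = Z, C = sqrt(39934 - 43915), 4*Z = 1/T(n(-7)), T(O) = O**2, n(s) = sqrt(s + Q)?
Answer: 32/4076545 - 1024*I*sqrt(3981)/4076545 ≈ 7.8498e-6 - 0.015849*I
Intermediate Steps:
Q = 15 (Q = 9 + 6 = 15)
n(s) = sqrt(15 + s) (n(s) = sqrt(s + 15) = sqrt(15 + s))
Z = 1/32 (Z = 1/(4*((sqrt(15 - 7))**2)) = 1/(4*((sqrt(8))**2)) = 1/(4*((2*sqrt(2))**2)) = (1/4)/8 = (1/4)*(1/8) = 1/32 ≈ 0.031250)
C = I*sqrt(3981) (C = sqrt(-3981) = I*sqrt(3981) ≈ 63.095*I)
G = 1/32 ≈ 0.031250
1/(C + G) = 1/(I*sqrt(3981) + 1/32) = 1/(1/32 + I*sqrt(3981))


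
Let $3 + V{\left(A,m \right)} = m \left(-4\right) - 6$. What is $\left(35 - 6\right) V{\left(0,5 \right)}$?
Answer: $-841$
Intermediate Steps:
$V{\left(A,m \right)} = -9 - 4 m$ ($V{\left(A,m \right)} = -3 + \left(m \left(-4\right) - 6\right) = -3 - \left(6 + 4 m\right) = -9 - 4 m$)
$\left(35 - 6\right) V{\left(0,5 \right)} = \left(35 - 6\right) \left(-9 - 20\right) = 29 \left(-9 - 20\right) = 29 \left(-29\right) = -841$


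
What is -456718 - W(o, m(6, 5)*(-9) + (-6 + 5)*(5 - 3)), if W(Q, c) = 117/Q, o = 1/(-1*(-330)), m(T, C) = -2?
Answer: -495328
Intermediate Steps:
o = 1/330 ≈ 0.0030303
-456718 - W(o, m(6, 5)*(-9) + (-6 + 5)*(5 - 3)) = -456718 - 117/1/330 = -456718 - 117*330 = -456718 - 1*38610 = -456718 - 38610 = -495328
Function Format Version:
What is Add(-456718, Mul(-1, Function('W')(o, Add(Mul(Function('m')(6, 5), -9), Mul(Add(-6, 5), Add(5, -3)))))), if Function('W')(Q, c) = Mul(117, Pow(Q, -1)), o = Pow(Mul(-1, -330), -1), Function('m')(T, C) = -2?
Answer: -495328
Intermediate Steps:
o = Rational(1, 330) (o = Pow(330, -1) = Rational(1, 330) ≈ 0.0030303)
Add(-456718, Mul(-1, Function('W')(o, Add(Mul(Function('m')(6, 5), -9), Mul(Add(-6, 5), Add(5, -3)))))) = Add(-456718, Mul(-1, Mul(117, Pow(Rational(1, 330), -1)))) = Add(-456718, Mul(-1, Mul(117, 330))) = Add(-456718, Mul(-1, 38610)) = Add(-456718, -38610) = -495328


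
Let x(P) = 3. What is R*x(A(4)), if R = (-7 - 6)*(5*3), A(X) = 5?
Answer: -585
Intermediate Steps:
R = -195 (R = -13*15 = -195)
R*x(A(4)) = -195*3 = -585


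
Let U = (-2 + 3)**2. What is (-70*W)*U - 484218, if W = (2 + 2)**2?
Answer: -485338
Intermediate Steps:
W = 16 (W = 4**2 = 16)
U = 1 (U = 1**2 = 1)
(-70*W)*U - 484218 = -70*16*1 - 484218 = -1120*1 - 484218 = -1120 - 484218 = -485338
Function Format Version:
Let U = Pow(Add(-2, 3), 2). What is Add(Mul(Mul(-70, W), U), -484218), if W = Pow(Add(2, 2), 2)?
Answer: -485338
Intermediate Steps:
W = 16 (W = Pow(4, 2) = 16)
U = 1 (U = Pow(1, 2) = 1)
Add(Mul(Mul(-70, W), U), -484218) = Add(Mul(Mul(-70, 16), 1), -484218) = Add(Mul(-1120, 1), -484218) = Add(-1120, -484218) = -485338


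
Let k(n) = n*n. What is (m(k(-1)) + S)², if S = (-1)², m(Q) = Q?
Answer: 4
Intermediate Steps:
k(n) = n²
S = 1
(m(k(-1)) + S)² = ((-1)² + 1)² = (1 + 1)² = 2² = 4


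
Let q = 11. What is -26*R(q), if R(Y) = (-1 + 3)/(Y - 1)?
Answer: -26/5 ≈ -5.2000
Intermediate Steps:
R(Y) = 2/(-1 + Y)
-26*R(q) = -52/(-1 + 11) = -52/10 = -26*1/5 = -26/5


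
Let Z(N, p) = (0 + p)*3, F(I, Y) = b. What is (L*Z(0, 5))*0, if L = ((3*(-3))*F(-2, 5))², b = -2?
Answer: 0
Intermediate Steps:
F(I, Y) = -2
Z(N, p) = 3*p (Z(N, p) = p*3 = 3*p)
L = 324 (L = ((3*(-3))*(-2))² = (-9*(-2))² = 18² = 324)
(L*Z(0, 5))*0 = (324*(3*5))*0 = (324*15)*0 = 4860*0 = 0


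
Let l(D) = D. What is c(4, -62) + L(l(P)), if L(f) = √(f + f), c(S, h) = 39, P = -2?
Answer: 39 + 2*I ≈ 39.0 + 2.0*I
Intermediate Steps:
L(f) = √2*√f (L(f) = √(2*f) = √2*√f)
c(4, -62) + L(l(P)) = 39 + √2*√(-2) = 39 + √2*(I*√2) = 39 + 2*I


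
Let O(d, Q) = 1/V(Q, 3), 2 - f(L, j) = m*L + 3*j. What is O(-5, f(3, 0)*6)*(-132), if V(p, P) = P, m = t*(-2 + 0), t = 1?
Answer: -44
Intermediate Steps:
m = -2 (m = 1*(-2 + 0) = 1*(-2) = -2)
f(L, j) = 2 - 3*j + 2*L (f(L, j) = 2 - (-2*L + 3*j) = 2 + (-3*j + 2*L) = 2 - 3*j + 2*L)
O(d, Q) = 1/3
O(-5, f(3, 0)*6)*(-132) = (1/3)*(-132) = -44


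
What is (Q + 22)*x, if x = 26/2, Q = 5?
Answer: 351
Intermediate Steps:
x = 13 (x = 26*(½) = 13)
(Q + 22)*x = (5 + 22)*13 = 27*13 = 351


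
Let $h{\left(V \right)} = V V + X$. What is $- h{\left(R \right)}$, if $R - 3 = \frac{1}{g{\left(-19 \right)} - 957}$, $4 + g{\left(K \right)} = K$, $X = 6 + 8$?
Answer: $- \frac{22083321}{960400} \approx -22.994$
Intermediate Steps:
$X = 14$
$g{\left(K \right)} = -4 + K$
$R = \frac{2939}{980}$ ($R = 3 + \frac{1}{\left(-4 - 19\right) - 957} = 3 + \frac{1}{-23 - 957} = 3 + \frac{1}{-980} = 3 - \frac{1}{980} = \frac{2939}{980} \approx 2.999$)
$h{\left(V \right)} = 14 + V^{2}$ ($h{\left(V \right)} = V V + 14 = V^{2} + 14 = 14 + V^{2}$)
$- h{\left(R \right)} = - (14 + \left(\frac{2939}{980}\right)^{2}) = - (14 + \frac{8637721}{960400}) = \left(-1\right) \frac{22083321}{960400} = - \frac{22083321}{960400}$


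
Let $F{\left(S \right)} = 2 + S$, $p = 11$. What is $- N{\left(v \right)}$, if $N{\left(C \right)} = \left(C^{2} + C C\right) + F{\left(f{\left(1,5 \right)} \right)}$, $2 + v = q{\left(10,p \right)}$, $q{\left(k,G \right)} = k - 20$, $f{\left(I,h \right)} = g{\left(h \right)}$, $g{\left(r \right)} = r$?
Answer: $-295$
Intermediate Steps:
$f{\left(I,h \right)} = h$
$q{\left(k,G \right)} = -20 + k$ ($q{\left(k,G \right)} = k - 20 = -20 + k$)
$v = -12$ ($v = -2 + \left(-20 + 10\right) = -2 - 10 = -12$)
$N{\left(C \right)} = 7 + 2 C^{2}$ ($N{\left(C \right)} = \left(C^{2} + C C\right) + \left(2 + 5\right) = \left(C^{2} + C^{2}\right) + 7 = 2 C^{2} + 7 = 7 + 2 C^{2}$)
$- N{\left(v \right)} = - (7 + 2 \left(-12\right)^{2}) = - (7 + 2 \cdot 144) = - (7 + 288) = \left(-1\right) 295 = -295$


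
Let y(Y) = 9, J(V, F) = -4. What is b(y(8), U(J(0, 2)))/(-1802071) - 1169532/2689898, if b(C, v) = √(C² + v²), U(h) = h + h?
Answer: -584766/1344949 - √145/1802071 ≈ -0.43479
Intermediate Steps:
U(h) = 2*h
b(y(8), U(J(0, 2)))/(-1802071) - 1169532/2689898 = √(9² + (2*(-4))²)/(-1802071) - 1169532/2689898 = √(81 + (-8)²)*(-1/1802071) - 1169532*1/2689898 = √(81 + 64)*(-1/1802071) - 584766/1344949 = √145*(-1/1802071) - 584766/1344949 = -√145/1802071 - 584766/1344949 = -584766/1344949 - √145/1802071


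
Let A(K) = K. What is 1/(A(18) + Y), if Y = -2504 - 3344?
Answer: -1/5830 ≈ -0.00017153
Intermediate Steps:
Y = -5848
1/(A(18) + Y) = 1/(18 - 5848) = 1/(-5830) = -1/5830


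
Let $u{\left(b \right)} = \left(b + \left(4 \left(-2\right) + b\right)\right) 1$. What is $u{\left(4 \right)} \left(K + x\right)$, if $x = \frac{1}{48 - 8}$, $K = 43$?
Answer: $0$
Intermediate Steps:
$x = \frac{1}{40} \approx 0.025$
$u{\left(b \right)} = -8 + 2 b$ ($u{\left(b \right)} = \left(b + \left(-8 + b\right)\right) 1 = \left(-8 + 2 b\right) 1 = -8 + 2 b$)
$u{\left(4 \right)} \left(K + x\right) = \left(-8 + 2 \cdot 4\right) \left(43 + \frac{1}{40}\right) = \left(-8 + 8\right) \frac{1721}{40} = 0 \cdot \frac{1721}{40} = 0$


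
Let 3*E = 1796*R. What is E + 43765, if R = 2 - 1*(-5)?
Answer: 143867/3 ≈ 47956.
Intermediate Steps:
R = 7 (R = 2 + 5 = 7)
E = 12572/3 (E = (1796*7)/3 = (⅓)*12572 = 12572/3 ≈ 4190.7)
E + 43765 = 12572/3 + 43765 = 143867/3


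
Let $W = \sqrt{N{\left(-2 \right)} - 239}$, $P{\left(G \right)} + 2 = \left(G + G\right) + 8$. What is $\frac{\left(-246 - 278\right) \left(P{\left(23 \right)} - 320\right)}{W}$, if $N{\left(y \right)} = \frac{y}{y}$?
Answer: $- \frac{70216 i \sqrt{238}}{119} \approx - 9102.9 i$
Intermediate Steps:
$N{\left(y \right)} = 1$
$P{\left(G \right)} = 6 + 2 G$ ($P{\left(G \right)} = -2 + \left(\left(G + G\right) + 8\right) = -2 + \left(2 G + 8\right) = -2 + \left(8 + 2 G\right) = 6 + 2 G$)
$W = i \sqrt{238}$ ($W = \sqrt{1 - 239} = \sqrt{-238} = i \sqrt{238} \approx 15.427 i$)
$\frac{\left(-246 - 278\right) \left(P{\left(23 \right)} - 320\right)}{W} = \frac{\left(-246 - 278\right) \left(\left(6 + 2 \cdot 23\right) - 320\right)}{i \sqrt{238}} = - 524 \left(\left(6 + 46\right) - 320\right) \left(- \frac{i \sqrt{238}}{238}\right) = - 524 \left(52 - 320\right) \left(- \frac{i \sqrt{238}}{238}\right) = \left(-524\right) \left(-268\right) \left(- \frac{i \sqrt{238}}{238}\right) = 140432 \left(- \frac{i \sqrt{238}}{238}\right) = - \frac{70216 i \sqrt{238}}{119}$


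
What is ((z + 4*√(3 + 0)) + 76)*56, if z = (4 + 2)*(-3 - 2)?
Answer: 2576 + 224*√3 ≈ 2964.0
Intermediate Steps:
z = -30 (z = 6*(-5) = -30)
((z + 4*√(3 + 0)) + 76)*56 = ((-30 + 4*√(3 + 0)) + 76)*56 = ((-30 + 4*√3) + 76)*56 = (46 + 4*√3)*56 = 2576 + 224*√3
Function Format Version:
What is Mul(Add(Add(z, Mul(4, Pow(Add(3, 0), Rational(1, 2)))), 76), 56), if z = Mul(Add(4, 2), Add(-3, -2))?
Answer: Add(2576, Mul(224, Pow(3, Rational(1, 2)))) ≈ 2964.0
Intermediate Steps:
z = -30 (z = Mul(6, -5) = -30)
Mul(Add(Add(z, Mul(4, Pow(Add(3, 0), Rational(1, 2)))), 76), 56) = Mul(Add(Add(-30, Mul(4, Pow(Add(3, 0), Rational(1, 2)))), 76), 56) = Mul(Add(Add(-30, Mul(4, Pow(3, Rational(1, 2)))), 76), 56) = Mul(Add(46, Mul(4, Pow(3, Rational(1, 2)))), 56) = Add(2576, Mul(224, Pow(3, Rational(1, 2))))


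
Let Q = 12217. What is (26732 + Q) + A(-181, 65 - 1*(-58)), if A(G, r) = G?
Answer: 38768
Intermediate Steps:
(26732 + Q) + A(-181, 65 - 1*(-58)) = (26732 + 12217) - 181 = 38949 - 181 = 38768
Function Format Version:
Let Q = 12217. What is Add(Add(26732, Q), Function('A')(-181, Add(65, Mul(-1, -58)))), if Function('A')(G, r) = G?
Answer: 38768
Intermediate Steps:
Add(Add(26732, Q), Function('A')(-181, Add(65, Mul(-1, -58)))) = Add(Add(26732, 12217), -181) = Add(38949, -181) = 38768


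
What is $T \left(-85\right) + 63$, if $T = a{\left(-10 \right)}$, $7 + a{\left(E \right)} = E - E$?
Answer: $658$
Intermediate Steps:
$a{\left(E \right)} = -7$ ($a{\left(E \right)} = -7 + \left(E - E\right) = -7 + 0 = -7$)
$T = -7$
$T \left(-85\right) + 63 = \left(-7\right) \left(-85\right) + 63 = 595 + 63 = 658$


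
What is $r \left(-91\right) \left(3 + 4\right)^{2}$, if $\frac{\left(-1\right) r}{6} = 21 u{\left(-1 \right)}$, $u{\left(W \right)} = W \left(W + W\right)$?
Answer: $1123668$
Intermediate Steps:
$u{\left(W \right)} = 2 W^{2}$ ($u{\left(W \right)} = W 2 W = 2 W^{2}$)
$r = -252$ ($r = - 6 \cdot 21 \cdot 2 \left(-1\right)^{2} = - 6 \cdot 21 \cdot 2 \cdot 1 = - 6 \cdot 21 \cdot 2 = \left(-6\right) 42 = -252$)
$r \left(-91\right) \left(3 + 4\right)^{2} = \left(-252\right) \left(-91\right) \left(3 + 4\right)^{2} = 22932 \cdot 7^{2} = 22932 \cdot 49 = 1123668$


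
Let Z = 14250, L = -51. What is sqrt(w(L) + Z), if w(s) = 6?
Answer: 36*sqrt(11) ≈ 119.40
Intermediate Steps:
sqrt(w(L) + Z) = sqrt(6 + 14250) = sqrt(14256) = 36*sqrt(11)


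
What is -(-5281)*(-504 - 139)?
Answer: -3395683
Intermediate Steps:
-(-5281)*(-504 - 139) = -(-5281)*(-643) = -1*3395683 = -3395683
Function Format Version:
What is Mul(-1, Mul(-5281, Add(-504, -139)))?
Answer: -3395683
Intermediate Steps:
Mul(-1, Mul(-5281, Add(-504, -139))) = Mul(-1, Mul(-5281, -643)) = Mul(-1, 3395683) = -3395683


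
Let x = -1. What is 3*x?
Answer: -3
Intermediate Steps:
3*x = 3*(-1) = -3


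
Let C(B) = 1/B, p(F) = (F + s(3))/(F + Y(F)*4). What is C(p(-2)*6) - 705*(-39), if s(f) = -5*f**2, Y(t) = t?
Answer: 3876800/141 ≈ 27495.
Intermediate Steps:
p(F) = (-45 + F)/(5*F) (p(F) = (F - 5*3**2)/(F + F*4) = (F - 5*9)/(F + 4*F) = (F - 45)/((5*F)) = (-45 + F)*(1/(5*F)) = (-45 + F)/(5*F))
C(p(-2)*6) - 705*(-39) = 1/(((1/5)*(-45 - 2)/(-2))*6) - 705*(-39) = 1/(((1/5)*(-1/2)*(-47))*6) + 27495 = 1/((47/10)*6) + 27495 = 1/(141/5) + 27495 = 5/141 + 27495 = 3876800/141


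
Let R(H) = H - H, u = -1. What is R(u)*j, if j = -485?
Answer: 0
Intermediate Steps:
R(H) = 0
R(u)*j = 0*(-485) = 0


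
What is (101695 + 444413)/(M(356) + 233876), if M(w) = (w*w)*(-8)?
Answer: -45509/65001 ≈ -0.70013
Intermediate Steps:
M(w) = -8*w**2 (M(w) = w**2*(-8) = -8*w**2)
(101695 + 444413)/(M(356) + 233876) = (101695 + 444413)/(-8*356**2 + 233876) = 546108/(-8*126736 + 233876) = 546108/(-1013888 + 233876) = 546108/(-780012) = 546108*(-1/780012) = -45509/65001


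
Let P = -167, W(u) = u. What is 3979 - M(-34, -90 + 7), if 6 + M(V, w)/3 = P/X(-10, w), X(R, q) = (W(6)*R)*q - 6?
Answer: 6627193/1658 ≈ 3997.1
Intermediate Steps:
X(R, q) = -6 + 6*R*q (X(R, q) = (6*R)*q - 6 = 6*R*q - 6 = -6 + 6*R*q)
M(V, w) = -18 - 501/(-6 - 60*w) (M(V, w) = -18 + 3*(-167/(-6 + 6*(-10)*w)) = -18 + 3*(-167/(-6 - 60*w)) = -18 - 501/(-6 - 60*w))
3979 - M(-34, -90 + 7) = 3979 - (131 - 360*(-90 + 7))/(2*(1 + 10*(-90 + 7))) = 3979 - (131 - 360*(-83))/(2*(1 + 10*(-83))) = 3979 - (131 + 29880)/(2*(1 - 830)) = 3979 - 30011/(2*(-829)) = 3979 - (-1)*30011/(2*829) = 3979 - 1*(-30011/1658) = 3979 + 30011/1658 = 6627193/1658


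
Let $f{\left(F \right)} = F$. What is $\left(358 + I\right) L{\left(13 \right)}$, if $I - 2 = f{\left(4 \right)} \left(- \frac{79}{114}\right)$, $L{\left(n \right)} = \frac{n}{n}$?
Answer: $\frac{20362}{57} \approx 357.23$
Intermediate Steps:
$L{\left(n \right)} = 1$
$I = - \frac{44}{57}$ ($I = 2 + 4 \left(- \frac{79}{114}\right) = 2 - \frac{158}{57} = - \frac{44}{57} \approx -0.77193$)
$\left(358 + I\right) L{\left(13 \right)} = \left(358 - \frac{44}{57}\right) 1 = \frac{20362}{57} \cdot 1 = \frac{20362}{57}$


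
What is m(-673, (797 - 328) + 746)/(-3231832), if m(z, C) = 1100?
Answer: -275/807958 ≈ -0.00034036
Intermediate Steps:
m(-673, (797 - 328) + 746)/(-3231832) = 1100/(-3231832) = 1100*(-1/3231832) = -275/807958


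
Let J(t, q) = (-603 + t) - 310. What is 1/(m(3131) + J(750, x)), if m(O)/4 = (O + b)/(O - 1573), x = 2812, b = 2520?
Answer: -779/115675 ≈ -0.0067344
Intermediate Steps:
J(t, q) = -913 + t
m(O) = 4*(2520 + O)/(-1573 + O) (m(O) = 4*((O + 2520)/(O - 1573)) = 4*((2520 + O)/(-1573 + O)) = 4*(2520 + O)/(-1573 + O))
1/(m(3131) + J(750, x)) = 1/(4*(2520 + 3131)/(-1573 + 3131) + (-913 + 750)) = 1/(4*5651/1558 - 163) = 1/(4*(1/1558)*5651 - 163) = 1/(11302/779 - 163) = 1/(-115675/779) = -779/115675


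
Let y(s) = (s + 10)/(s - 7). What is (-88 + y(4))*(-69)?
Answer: 6394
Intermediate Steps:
y(s) = (10 + s)/(-7 + s)
(-88 + y(4))*(-69) = (-88 + (10 + 4)/(-7 + 4))*(-69) = (-88 + 14/(-3))*(-69) = (-88 - ⅓*14)*(-69) = (-88 - 14/3)*(-69) = -278/3*(-69) = 6394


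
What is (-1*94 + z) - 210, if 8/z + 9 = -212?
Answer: -67192/221 ≈ -304.04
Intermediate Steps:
z = -8/221 (z = 8/(-9 - 212) = 8/(-221) = 8*(-1/221) = -8/221 ≈ -0.036199)
(-1*94 + z) - 210 = (-1*94 - 8/221) - 210 = (-94 - 8/221) - 210 = -20782/221 - 210 = -67192/221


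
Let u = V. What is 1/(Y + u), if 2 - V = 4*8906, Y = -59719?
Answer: -1/95341 ≈ -1.0489e-5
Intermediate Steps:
V = -35622 (V = 2 - 4*8906 = 2 - 1*35624 = 2 - 35624 = -35622)
u = -35622
1/(Y + u) = 1/(-59719 - 35622) = 1/(-95341) = -1/95341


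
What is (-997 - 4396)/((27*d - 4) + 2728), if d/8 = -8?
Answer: -5393/996 ≈ -5.4147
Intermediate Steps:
d = -64 (d = 8*(-8) = -64)
(-997 - 4396)/((27*d - 4) + 2728) = (-997 - 4396)/((27*(-64) - 4) + 2728) = -5393/((-1728 - 4) + 2728) = -5393/(-1732 + 2728) = -5393/996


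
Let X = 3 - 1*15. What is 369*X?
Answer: -4428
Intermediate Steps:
X = -12 (X = 3 - 15 = -12)
369*X = 369*(-12) = -4428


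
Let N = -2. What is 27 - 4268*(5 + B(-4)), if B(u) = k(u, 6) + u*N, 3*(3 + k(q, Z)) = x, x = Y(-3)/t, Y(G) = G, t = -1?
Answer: -46921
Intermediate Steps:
x = 3 (x = -3/(-1) = -3*(-1) = 3)
k(q, Z) = -2 (k(q, Z) = -3 + (1/3)*3 = -3 + 1 = -2)
B(u) = -2 - 2*u (B(u) = -2 + u*(-2) = -2 - 2*u)
27 - 4268*(5 + B(-4)) = 27 - 4268*(5 + (-2 - 2*(-4))) = 27 - 4268*(5 + (-2 + 8)) = 27 - 4268*(5 + 6) = 27 - 4268*11 = 27 - 388*121 = 27 - 46948 = -46921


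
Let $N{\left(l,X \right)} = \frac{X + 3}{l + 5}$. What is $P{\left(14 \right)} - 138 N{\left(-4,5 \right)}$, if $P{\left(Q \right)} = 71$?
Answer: $-1033$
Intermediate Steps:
$N{\left(l,X \right)} = \frac{3 + X}{5 + l}$
$P{\left(14 \right)} - 138 N{\left(-4,5 \right)} = 71 - 138 \frac{3 + 5}{5 - 4} = 71 - 138 \cdot 1^{-1} \cdot 8 = 71 - 138 \cdot 1 \cdot 8 = 71 - 1104 = -1033$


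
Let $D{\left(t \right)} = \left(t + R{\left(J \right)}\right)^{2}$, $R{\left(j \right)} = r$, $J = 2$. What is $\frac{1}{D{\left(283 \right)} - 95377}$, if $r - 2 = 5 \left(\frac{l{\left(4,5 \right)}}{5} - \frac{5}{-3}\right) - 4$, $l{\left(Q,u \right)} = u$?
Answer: $- \frac{9}{78704} \approx -0.00011435$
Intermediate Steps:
$r = \frac{34}{3}$ ($r = 2 - \left(4 - 5 \left(\frac{5}{5} - \frac{5}{-3}\right)\right) = 2 - \left(4 - 5 \left(5 \cdot \frac{1}{5} - - \frac{5}{3}\right)\right) = 2 - \left(4 - 5 \left(1 + \frac{5}{3}\right)\right) = 2 + \left(5 \cdot \frac{8}{3} - 4\right) = 2 + \left(\frac{40}{3} - 4\right) = 2 + \frac{28}{3} = \frac{34}{3} \approx 11.333$)
$R{\left(j \right)} = \frac{34}{3}$
$D{\left(t \right)} = \left(\frac{34}{3} + t\right)^{2}$ ($D{\left(t \right)} = \left(t + \frac{34}{3}\right)^{2} = \left(\frac{34}{3} + t\right)^{2}$)
$\frac{1}{D{\left(283 \right)} - 95377} = \frac{1}{\frac{\left(34 + 3 \cdot 283\right)^{2}}{9} - 95377} = \frac{1}{\frac{\left(34 + 849\right)^{2}}{9} - 95377} = \frac{1}{\frac{883^{2}}{9} - 95377} = \frac{1}{\frac{1}{9} \cdot 779689 - 95377} = \frac{1}{\frac{779689}{9} - 95377} = \frac{1}{- \frac{78704}{9}} = - \frac{9}{78704}$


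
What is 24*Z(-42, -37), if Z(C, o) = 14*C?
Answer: -14112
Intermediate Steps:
24*Z(-42, -37) = 24*(14*(-42)) = 24*(-588) = -14112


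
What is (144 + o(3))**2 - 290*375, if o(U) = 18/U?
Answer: -86250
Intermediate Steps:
(144 + o(3))**2 - 290*375 = (144 + 18/3)**2 - 290*375 = (144 + 18*(1/3))**2 - 108750 = (144 + 6)**2 - 108750 = 150**2 - 108750 = 22500 - 108750 = -86250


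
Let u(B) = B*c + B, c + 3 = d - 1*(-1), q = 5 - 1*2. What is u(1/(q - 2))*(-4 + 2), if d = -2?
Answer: 6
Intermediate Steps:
q = 3 (q = 5 - 2 = 3)
c = -4 (c = -3 + (-2 - 1*(-1)) = -3 + (-2 + 1) = -3 - 1 = -4)
u(B) = -3*B (u(B) = B*(-4) + B = -4*B + B = -3*B)
u(1/(q - 2))*(-4 + 2) = (-3/(3 - 2))*(-4 + 2) = -3/1*(-2) = -3*1*(-2) = -3*(-2) = 6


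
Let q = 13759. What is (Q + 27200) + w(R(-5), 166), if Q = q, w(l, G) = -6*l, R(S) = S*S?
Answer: 40809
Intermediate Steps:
R(S) = S²
Q = 13759
(Q + 27200) + w(R(-5), 166) = (13759 + 27200) - 6*(-5)² = 40959 - 6*25 = 40959 - 150 = 40809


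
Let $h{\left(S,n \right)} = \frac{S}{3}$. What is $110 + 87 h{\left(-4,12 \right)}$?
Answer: $-6$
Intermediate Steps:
$h{\left(S,n \right)} = \frac{S}{3}$ ($h{\left(S,n \right)} = S \frac{1}{3} = \frac{S}{3}$)
$110 + 87 h{\left(-4,12 \right)} = 110 + 87 \cdot \frac{1}{3} \left(-4\right) = 110 + 87 \left(- \frac{4}{3}\right) = 110 - 116 = -6$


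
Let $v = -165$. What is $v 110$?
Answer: $-18150$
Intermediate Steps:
$v 110 = \left(-165\right) 110 = -18150$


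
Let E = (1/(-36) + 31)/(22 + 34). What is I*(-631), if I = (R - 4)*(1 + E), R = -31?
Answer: 9878305/288 ≈ 34300.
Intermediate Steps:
E = 1115/2016 (E = (-1/36 + 31)/56 = (1115/36)*(1/56) = 1115/2016 ≈ 0.55308)
I = -15655/288 (I = (-31 - 4)*(1 + 1115/2016) = -35*3131/2016 = -15655/288 ≈ -54.358)
I*(-631) = -15655/288*(-631) = 9878305/288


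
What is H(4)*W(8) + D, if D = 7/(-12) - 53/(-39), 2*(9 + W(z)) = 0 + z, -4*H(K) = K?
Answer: 901/156 ≈ 5.7756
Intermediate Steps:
H(K) = -K/4
W(z) = -9 + z/2 (W(z) = -9 + (0 + z)/2 = -9 + z/2)
D = 121/156 (D = 7*(-1/12) - 53*(-1/39) = -7/12 + 53/39 = 121/156 ≈ 0.77564)
H(4)*W(8) + D = (-¼*4)*(-9 + (½)*8) + 121/156 = -(-9 + 4) + 121/156 = -1*(-5) + 121/156 = 5 + 121/156 = 901/156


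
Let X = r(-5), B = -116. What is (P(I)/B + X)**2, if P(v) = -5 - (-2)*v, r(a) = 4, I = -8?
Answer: 235225/13456 ≈ 17.481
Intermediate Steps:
P(v) = -5 + 2*v
X = 4
(P(I)/B + X)**2 = ((-5 + 2*(-8))/(-116) + 4)**2 = ((-5 - 16)*(-1/116) + 4)**2 = (-21*(-1/116) + 4)**2 = (21/116 + 4)**2 = (485/116)**2 = 235225/13456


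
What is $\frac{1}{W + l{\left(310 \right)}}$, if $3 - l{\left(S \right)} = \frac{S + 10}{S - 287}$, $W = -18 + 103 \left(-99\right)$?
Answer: $- \frac{23}{235196} \approx -9.7791 \cdot 10^{-5}$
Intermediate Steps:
$W = -10215$ ($W = -18 - 10197 = -10215$)
$l{\left(S \right)} = 3 - \frac{10 + S}{-287 + S}$ ($l{\left(S \right)} = 3 - \frac{S + 10}{S - 287} = 3 - \frac{10 + S}{-287 + S}$)
$\frac{1}{W + l{\left(310 \right)}} = \frac{1}{-10215 + \frac{-871 + 2 \cdot 310}{-287 + 310}} = \frac{1}{-10215 + \frac{-871 + 620}{23}} = \frac{1}{-10215 + \frac{1}{23} \left(-251\right)} = \frac{1}{-10215 - \frac{251}{23}} = \frac{1}{- \frac{235196}{23}} = - \frac{23}{235196}$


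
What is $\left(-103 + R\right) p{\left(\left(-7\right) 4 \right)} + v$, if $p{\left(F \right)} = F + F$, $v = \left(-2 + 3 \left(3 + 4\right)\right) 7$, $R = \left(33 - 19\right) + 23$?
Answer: $3829$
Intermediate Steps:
$R = 37$ ($R = 14 + 23 = 37$)
$v = 133$ ($v = \left(-2 + 3 \cdot 7\right) 7 = \left(-2 + 21\right) 7 = 19 \cdot 7 = 133$)
$p{\left(F \right)} = 2 F$
$\left(-103 + R\right) p{\left(\left(-7\right) 4 \right)} + v = \left(-103 + 37\right) 2 \left(\left(-7\right) 4\right) + 133 = - 66 \cdot 2 \left(-28\right) + 133 = \left(-66\right) \left(-56\right) + 133 = 3696 + 133 = 3829$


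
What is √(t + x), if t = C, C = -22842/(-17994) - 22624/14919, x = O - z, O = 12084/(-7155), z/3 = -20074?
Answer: √3013794121189030101955/223710405 ≈ 245.40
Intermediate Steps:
z = -60222 (z = 3*(-20074) = -60222)
O = -76/45 (O = 12084*(-1/7155) = -76/45 ≈ -1.6889)
x = 2709914/45 (x = -76/45 - 1*(-60222) = -76/45 + 60222 = 2709914/45 ≈ 60220.)
C = -11052743/44742081 (C = -22842*(-1/17994) - 22624*1/14919 = 3807/2999 - 22624/14919 = -11052743/44742081 ≈ -0.24703)
t = -11052743/44742081 ≈ -0.24703
√(t + x) = √(-11052743/44742081 + 2709914/45) = √(40415564772533/671131215) = √3013794121189030101955/223710405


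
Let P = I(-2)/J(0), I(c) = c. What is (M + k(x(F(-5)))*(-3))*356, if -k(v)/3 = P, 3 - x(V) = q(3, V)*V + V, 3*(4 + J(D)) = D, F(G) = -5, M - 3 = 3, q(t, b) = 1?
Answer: 3738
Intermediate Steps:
M = 6 (M = 3 + 3 = 6)
J(D) = -4 + D/3
P = 1/2 (P = -2/(-4 + (1/3)*0) = -2/(-4 + 0) = -2/(-4) = -2*(-1/4) = 1/2 ≈ 0.50000)
x(V) = 3 - 2*V (x(V) = 3 - (1*V + V) = 3 - (V + V) = 3 - 2*V)
k(v) = -3/2 (k(v) = -3*1/2 = -3/2)
(M + k(x(F(-5)))*(-3))*356 = (6 - 3/2*(-3))*356 = (6 + 9/2)*356 = (21/2)*356 = 3738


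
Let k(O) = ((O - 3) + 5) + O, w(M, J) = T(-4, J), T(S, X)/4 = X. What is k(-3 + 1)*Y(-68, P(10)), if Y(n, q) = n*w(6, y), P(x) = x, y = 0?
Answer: 0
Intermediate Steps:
T(S, X) = 4*X
w(M, J) = 4*J
Y(n, q) = 0 (Y(n, q) = n*(4*0) = n*0 = 0)
k(O) = 2 + 2*O (k(O) = ((-3 + O) + 5) + O = (2 + O) + O = 2 + 2*O)
k(-3 + 1)*Y(-68, P(10)) = (2 + 2*(-3 + 1))*0 = (2 + 2*(-2))*0 = (2 - 4)*0 = -2*0 = 0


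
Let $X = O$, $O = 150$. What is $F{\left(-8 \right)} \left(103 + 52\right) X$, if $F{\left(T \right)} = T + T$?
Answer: $-372000$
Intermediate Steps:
$X = 150$
$F{\left(T \right)} = 2 T$
$F{\left(-8 \right)} \left(103 + 52\right) X = 2 \left(-8\right) \left(103 + 52\right) 150 = \left(-16\right) 155 \cdot 150 = \left(-2480\right) 150 = -372000$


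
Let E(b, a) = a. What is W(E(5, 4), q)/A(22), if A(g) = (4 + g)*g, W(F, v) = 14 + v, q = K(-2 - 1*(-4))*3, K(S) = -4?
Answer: 1/286 ≈ 0.0034965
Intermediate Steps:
q = -12 (q = -4*3 = -12)
A(g) = g*(4 + g)
W(E(5, 4), q)/A(22) = (14 - 12)/((22*(4 + 22))) = 2/((22*26)) = 2/572 = 2*(1/572) = 1/286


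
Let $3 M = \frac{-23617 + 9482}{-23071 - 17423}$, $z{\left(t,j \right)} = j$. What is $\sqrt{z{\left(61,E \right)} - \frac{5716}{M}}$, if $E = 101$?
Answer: $\frac{i \sqrt{9795038747395}}{14135} \approx 221.42 i$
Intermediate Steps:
$M = \frac{14135}{121482}$ ($M = \frac{\left(-23617 + 9482\right) \frac{1}{-23071 - 17423}}{3} = \frac{\left(-14135\right) \frac{1}{-40494}}{3} = \frac{\left(-14135\right) \left(- \frac{1}{40494}\right)}{3} = \frac{1}{3} \cdot \frac{14135}{40494} = \frac{14135}{121482} \approx 0.11635$)
$\sqrt{z{\left(61,E \right)} - \frac{5716}{M}} = \sqrt{101 - \frac{5716}{\frac{14135}{121482}}} = \sqrt{101 - \frac{694391112}{14135}} = \sqrt{- \frac{692963477}{14135}} = \frac{i \sqrt{9795038747395}}{14135}$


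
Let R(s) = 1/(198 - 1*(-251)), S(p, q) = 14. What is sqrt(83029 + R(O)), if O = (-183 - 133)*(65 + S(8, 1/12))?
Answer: sqrt(16738729878)/449 ≈ 288.15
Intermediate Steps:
O = -24964 (O = (-183 - 133)*(65 + 14) = -316*79 = -24964)
R(s) = 1/449 (R(s) = 1/(198 + 251) = 1/449)
sqrt(83029 + R(O)) = sqrt(83029 + 1/449) = sqrt(37280022/449) = sqrt(16738729878)/449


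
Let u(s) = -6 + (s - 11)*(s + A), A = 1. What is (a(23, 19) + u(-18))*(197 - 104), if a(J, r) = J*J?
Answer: 94488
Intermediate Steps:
a(J, r) = J²
u(s) = -6 + (1 + s)*(-11 + s) (u(s) = -6 + (s - 11)*(s + 1) = -6 + (-11 + s)*(1 + s) = -6 + (1 + s)*(-11 + s))
(a(23, 19) + u(-18))*(197 - 104) = (23² + (-17 + (-18)² - 10*(-18)))*(197 - 104) = (529 + (-17 + 324 + 180))*93 = (529 + 487)*93 = 1016*93 = 94488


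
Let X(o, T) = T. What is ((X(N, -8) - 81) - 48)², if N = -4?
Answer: 18769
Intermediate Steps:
((X(N, -8) - 81) - 48)² = ((-8 - 81) - 48)² = (-89 - 48)² = (-137)² = 18769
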